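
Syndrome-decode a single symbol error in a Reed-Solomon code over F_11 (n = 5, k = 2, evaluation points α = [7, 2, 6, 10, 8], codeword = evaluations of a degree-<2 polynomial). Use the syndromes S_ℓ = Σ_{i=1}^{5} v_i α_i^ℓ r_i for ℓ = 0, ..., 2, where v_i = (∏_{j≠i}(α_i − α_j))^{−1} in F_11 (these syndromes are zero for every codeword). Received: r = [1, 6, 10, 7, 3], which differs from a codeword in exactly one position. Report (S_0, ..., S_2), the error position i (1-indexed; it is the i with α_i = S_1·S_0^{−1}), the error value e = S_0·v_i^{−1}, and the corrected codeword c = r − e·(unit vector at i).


S = (5, 10, 9), error at position 2, error magnitude e = 4, c = [1, 2, 10, 7, 3].

Step 1: column multipliers v_i = (∏_{j≠i}(α_i − α_j))^{−1} mod 11.
  i = 1 (α = 7): (7−2)(7−6)(7−10)(7−8) = 5·1·(−3)·(−1) = 15 ≡ 4, so v_1 = 4^{−1} = 3 (mod 11).
  i = 2 (α = 2): (2−7)(2−6)(2−10)(2−8) = (−5)·(−4)·(−8)·(−6) = 960 ≡ 3, so v_2 = 3^{−1} = 4 (mod 11).
  i = 3 (α = 6): (6−7)(6−2)(6−10)(6−8) = (−1)·4·(−4)·(−2) = −32 ≡ 1, so v_3 = 1^{−1} = 1 (mod 11).
  i = 4 (α = 10): (10−7)(10−2)(10−6)(10−8) = 3·8·4·2 = 192 ≡ 5, so v_4 = 5^{−1} = 9 (mod 11).
  i = 5 (α = 8): (8−7)(8−2)(8−6)(8−10) = 1·6·2·(−2) = −24 ≡ 9, so v_5 = 9^{−1} = 5 (mod 11).
  v = [3, 4, 1, 9, 5].
Step 2: syndromes of r = [1, 6, 10, 7, 3] (all sums mod 11).
  S_0 = Σ v_i r_i = 3·1 + 4·6 + 1·10 + 9·7 + 5·3 = 115 ≡ 5.
  S_1 = Σ v_i α_i r_i = 3·7·1 + 4·2·6 + 1·6·10 + 9·10·7 + 5·8·3 = 879 ≡ 10.
  α_i^2 mod 11 = [5, 4, 3, 1, 9].
  S_2 = Σ v_i α_i^2 r_i = 3·5·1 + 4·4·6 + 1·3·10 + 9·1·7 + 5·9·3 = 339 ≡ 9.
  S = (5, 10, 9) ≠ 0, so r is not a codeword (an error is present).
Step 3: locate the error. For a single error e at position i, S_ℓ = v_i·e·α_i^ℓ, so α_err = S_1/S_0.
  S_0^{−1} = 5^{−1} = 9 (mod 11), so α_err = 10·9 = 90 ≡ 2 = α_2. Error position i = 2.
  Consistency check: S_2/S_1 = 9·10 = 90 ≡ 2 = α_err ✓ (single-error assumption holds).
Step 4: error magnitude e = S_0/v_2 = S_0·∏_{j≠2}(α_2 − α_j) = 5·3 = 15 ≡ 4 (mod 11).
Step 5: correct position 2: c_2 = r_2 − e = 6 − 4 ≡ 2 (mod 11). Hence c = [1, 2, 10, 7, 3].
  Check: interpolating c through the α_i gives m(x) = 9 + 2·x (degree < 2) with m(α_i) = c_i for every i, so c is indeed a codeword.


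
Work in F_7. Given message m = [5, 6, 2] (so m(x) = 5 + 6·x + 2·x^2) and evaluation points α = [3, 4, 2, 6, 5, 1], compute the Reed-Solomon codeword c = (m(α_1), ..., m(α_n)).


c = [6, 5, 4, 1, 1, 6]

Message polynomial: m(x) = 5 + 6·x + 2·x^2 (mod 7).
For each evaluation point α_i, compute m(α_i) mod 7:
  α_1 = 3: Horner steps 2 → 5 → 6, so m(3) = 6.
  α_2 = 4: Horner steps 2 → 0 → 5, so m(4) = 5.
  α_3 = 2: Horner steps 2 → 3 → 4, so m(2) = 4.
  α_4 = 6: Horner steps 2 → 4 → 1, so m(6) = 1.
  α_5 = 5: Horner steps 2 → 2 → 1, so m(5) = 1.
  α_6 = 1: Horner steps 2 → 1 → 6, so m(1) = 6.
Codeword c = [6, 5, 4, 1, 1, 6] ∈ F_7^6.


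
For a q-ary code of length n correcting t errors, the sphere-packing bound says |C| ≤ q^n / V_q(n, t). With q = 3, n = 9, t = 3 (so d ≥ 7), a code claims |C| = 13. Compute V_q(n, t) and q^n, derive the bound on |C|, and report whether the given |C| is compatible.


V_q(n, t) = 835, q^n = 19683, Hamming bound = 23, |C| = 13 ≤ bound (satisfied).

Step 1: Compute V_q(n, t) = Σ_{j=0}^3 C(n, j) (q−1)^j.
  j = 0: C(9,0)·(2)^0 = 1·1 = 1.
  j = 1: C(9,1)·(2)^1 = 9·2 = 18.
  j = 2: C(9,2)·(2)^2 = 36·4 = 144.
  j = 3: C(9,3)·(2)^3 = 84·8 = 672.
  V_q(n, t) = 1 + 18 + 144 + 672 = 835.
Step 2: q^n = 3^9 = 19683.
Step 3: Hamming bound ⌊q^n / V_q(n,t)⌋ = ⌊19683/835⌋ = 23.
Step 4: Compare |C| = 13 to 23: satisfied.
The claimed |C| lies below the Hamming bound.


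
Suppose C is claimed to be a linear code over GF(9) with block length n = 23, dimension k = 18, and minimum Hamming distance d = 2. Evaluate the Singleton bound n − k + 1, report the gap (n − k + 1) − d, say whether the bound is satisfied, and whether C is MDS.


Singleton RHS = n − k + 1 = 6, slack = 4, bound satisfied, not MDS.

Singleton bound: d ≤ n − k + 1.
Here n = 23, k = 18, so n − k + 1 = 6.
Given d = 2, check d ≤ 6: YES.
Slack = (n − k + 1) − d = 4.
The code is NOT MDS (slack = 4 > 0).
Description: the claimed parameters are [23, 18, 2]_9; such a code would be non-MDS.


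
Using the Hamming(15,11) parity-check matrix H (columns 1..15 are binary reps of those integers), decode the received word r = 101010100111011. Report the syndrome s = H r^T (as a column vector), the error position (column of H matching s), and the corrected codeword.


s = (1, 1, 0, 0)^T, error position = 12, corrected codeword c = 101010100110011

Compute s = H r^T mod 2 one row at a time:
  s_1 = 0 + 0 + 1 + 1 + 1 + 0 + 1 + 1 = 5 ≡ 1 (mod 2).
  s_2 = 0 + 1 + 0 + 1 + 1 + 0 + 1 + 1 = 5 ≡ 1 (mod 2).
  s_3 = 0 + 1 + 0 + 1 + 1 + 1 + 1 + 1 = 6 ≡ 0 (mod 2).
  s_4 = 1 + 1 + 1 + 1 + 0 + 1 + 0 + 1 = 6 ≡ 0 (mod 2).
s = (1, 1, 0, 0)^T — this equals column 12 of H (binary 1100), so error is at position 12.
Correct: flip bit 12 of r = 101010100111011 to get c = 101010100110011.


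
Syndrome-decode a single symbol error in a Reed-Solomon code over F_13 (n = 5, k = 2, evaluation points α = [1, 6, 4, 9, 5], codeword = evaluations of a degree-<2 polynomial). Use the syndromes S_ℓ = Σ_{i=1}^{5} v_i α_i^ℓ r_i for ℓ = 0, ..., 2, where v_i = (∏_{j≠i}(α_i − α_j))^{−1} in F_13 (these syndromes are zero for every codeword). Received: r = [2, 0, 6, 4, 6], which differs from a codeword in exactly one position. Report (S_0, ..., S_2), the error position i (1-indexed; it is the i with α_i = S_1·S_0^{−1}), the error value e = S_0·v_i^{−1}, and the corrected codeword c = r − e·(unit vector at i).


S = (1, 5, 12), error at position 5, error magnitude e = 3, c = [2, 0, 6, 4, 3].

Step 1: column multipliers v_i = (∏_{j≠i}(α_i − α_j))^{−1} mod 13.
  i = 1 (α = 1): (1−6)(1−4)(1−9)(1−5) = (−5)·(−3)·(−8)·(−4) = 480 ≡ 12, so v_1 = 12^{−1} = 12 (mod 13).
  i = 2 (α = 6): (6−1)(6−4)(6−9)(6−5) = 5·2·(−3)·1 = −30 ≡ 9, so v_2 = 9^{−1} = 3 (mod 13).
  i = 3 (α = 4): (4−1)(4−6)(4−9)(4−5) = 3·(−2)·(−5)·(−1) = −30 ≡ 9, so v_3 = 9^{−1} = 3 (mod 13).
  i = 4 (α = 9): (9−1)(9−6)(9−4)(9−5) = 8·3·5·4 = 480 ≡ 12, so v_4 = 12^{−1} = 12 (mod 13).
  i = 5 (α = 5): (5−1)(5−6)(5−4)(5−9) = 4·(−1)·1·(−4) = 16 ≡ 3, so v_5 = 3^{−1} = 9 (mod 13).
  v = [12, 3, 3, 12, 9].
Step 2: syndromes of r = [2, 0, 6, 4, 6] (all sums mod 13).
  S_0 = Σ v_i r_i = 12·2 + 3·0 + 3·6 + 12·4 + 9·6 = 144 ≡ 1.
  S_1 = Σ v_i α_i r_i = 12·1·2 + 3·6·0 + 3·4·6 + 12·9·4 + 9·5·6 = 798 ≡ 5.
  α_i^2 mod 13 = [1, 10, 3, 3, 12].
  S_2 = Σ v_i α_i^2 r_i = 12·1·2 + 3·10·0 + 3·3·6 + 12·3·4 + 9·12·6 = 870 ≡ 12.
  S = (1, 5, 12) ≠ 0, so r is not a codeword (an error is present).
Step 3: locate the error. For a single error e at position i, S_ℓ = v_i·e·α_i^ℓ, so α_err = S_1/S_0.
  S_0^{−1} = 1^{−1} = 1 (mod 13), so α_err = 5·1 = 5 ≡ 5 = α_5. Error position i = 5.
  Consistency check: S_2/S_1 = 12·8 = 96 ≡ 5 = α_err ✓ (single-error assumption holds).
Step 4: error magnitude e = S_0/v_5 = S_0·∏_{j≠5}(α_5 − α_j) = 1·3 = 3 ≡ 3 (mod 13).
Step 5: correct position 5: c_5 = r_5 − e = 6 − 3 ≡ 3 (mod 13). Hence c = [2, 0, 6, 4, 3].
  Check: interpolating c through the α_i gives m(x) = 5 + 10·x (degree < 2) with m(α_i) = c_i for every i, so c is indeed a codeword.


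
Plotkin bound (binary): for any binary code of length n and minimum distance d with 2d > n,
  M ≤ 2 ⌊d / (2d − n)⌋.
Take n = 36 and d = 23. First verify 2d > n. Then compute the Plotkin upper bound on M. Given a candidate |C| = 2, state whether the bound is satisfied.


Plotkin bound M ≤ 4; given |C| = 2 ≤ bound (satisfied).

Check applicability: 2d = 46, n = 36.
2d − n = 10 > 0, so Plotkin applies.
Compute d/(2d−n) = 23/10 ≈ 2.3000.
⌊d/(2d−n)⌋ = 2.
Plotkin bound: M ≤ 2·2 = 4.
Given |C| = 2, check: satisfied.
This |C| is below the Plotkin bound.


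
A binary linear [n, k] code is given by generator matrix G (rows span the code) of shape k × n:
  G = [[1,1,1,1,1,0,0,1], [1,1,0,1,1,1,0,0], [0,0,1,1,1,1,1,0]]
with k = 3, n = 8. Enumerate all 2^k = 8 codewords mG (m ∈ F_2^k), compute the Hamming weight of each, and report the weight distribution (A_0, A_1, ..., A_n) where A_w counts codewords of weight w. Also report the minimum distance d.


Weight distribution: A_0 = 1, A_3 = 1, A_4 = 2, A_5 = 3, A_6 = 1. Minimum distance d = 3.

Enumerate all 2^3 = 8 messages m ∈ F_2^3.
For each, compute codeword c = mG in F_2^8, then tally its weight.
  m = 000 → c = 00000000, weight = 0.
  m = 100 → c = 11111001, weight = 6.
  m = 010 → c = 11011100, weight = 5.
  m = 110 → c = 00100101, weight = 3.
  m = 001 → c = 00111110, weight = 5.
  m = 101 → c = 11000111, weight = 5.
  m = 011 → c = 11100010, weight = 4.
  m = 111 → c = 00011011, weight = 4.
Tally weights:
  weight 0: 1 codewords.
  weight 3: 1 codewords.
  weight 4: 2 codewords.
  weight 5: 3 codewords.
  weight 6: 1 codewords.
Minimum distance d = smallest w > 0 with A_w > 0 = 3.
Sanity: Σ A_w = 8 = 2^3 = 8 ✓.


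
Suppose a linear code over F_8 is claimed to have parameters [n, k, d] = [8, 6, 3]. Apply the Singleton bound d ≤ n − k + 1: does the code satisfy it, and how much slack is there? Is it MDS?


Singleton RHS = n − k + 1 = 3, slack = 0, bound satisfied, MDS.

Singleton bound: d ≤ n − k + 1.
Here n = 8, k = 6, so n − k + 1 = 3.
Given d = 3, check d ≤ 3: YES.
Slack = (n − k + 1) − d = 0.
The code is MDS (slack = 0).
Description: the claimed parameters are [8, 6, 3]_8; such a code would be MDS (meets Singleton bound).


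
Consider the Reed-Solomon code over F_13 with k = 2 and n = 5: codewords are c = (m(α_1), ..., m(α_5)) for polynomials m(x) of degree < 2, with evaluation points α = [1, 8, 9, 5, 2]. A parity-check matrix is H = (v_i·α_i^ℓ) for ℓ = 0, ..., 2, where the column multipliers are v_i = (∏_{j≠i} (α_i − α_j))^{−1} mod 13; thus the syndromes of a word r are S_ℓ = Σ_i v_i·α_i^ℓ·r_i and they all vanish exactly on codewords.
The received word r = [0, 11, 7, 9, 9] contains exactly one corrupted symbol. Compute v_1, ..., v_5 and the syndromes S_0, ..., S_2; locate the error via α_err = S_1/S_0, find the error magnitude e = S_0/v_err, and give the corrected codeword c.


S = (12, 8, 1), error at position 4, error magnitude e = 12, c = [0, 11, 7, 10, 9].

Step 1: column multipliers v_i = (∏_{j≠i}(α_i − α_j))^{−1} mod 13.
  i = 1 (α = 1): (1−8)(1−9)(1−5)(1−2) = (−7)·(−8)·(−4)·(−1) = 224 ≡ 3, so v_1 = 3^{−1} = 9 (mod 13).
  i = 2 (α = 8): (8−1)(8−9)(8−5)(8−2) = 7·(−1)·3·6 = −126 ≡ 4, so v_2 = 4^{−1} = 10 (mod 13).
  i = 3 (α = 9): (9−1)(9−8)(9−5)(9−2) = 8·1·4·7 = 224 ≡ 3, so v_3 = 3^{−1} = 9 (mod 13).
  i = 4 (α = 5): (5−1)(5−8)(5−9)(5−2) = 4·(−3)·(−4)·3 = 144 ≡ 1, so v_4 = 1^{−1} = 1 (mod 13).
  i = 5 (α = 2): (2−1)(2−8)(2−9)(2−5) = 1·(−6)·(−7)·(−3) = −126 ≡ 4, so v_5 = 4^{−1} = 10 (mod 13).
  v = [9, 10, 9, 1, 10].
Step 2: syndromes of r = [0, 11, 7, 9, 9] (all sums mod 13).
  S_0 = Σ v_i r_i = 9·0 + 10·11 + 9·7 + 1·9 + 10·9 = 272 ≡ 12.
  S_1 = Σ v_i α_i r_i = 9·1·0 + 10·8·11 + 9·9·7 + 1·5·9 + 10·2·9 = 1672 ≡ 8.
  α_i^2 mod 13 = [1, 12, 3, 12, 4].
  S_2 = Σ v_i α_i^2 r_i = 9·1·0 + 10·12·11 + 9·3·7 + 1·12·9 + 10·4·9 = 1977 ≡ 1.
  S = (12, 8, 1) ≠ 0, so r is not a codeword (an error is present).
Step 3: locate the error. For a single error e at position i, S_ℓ = v_i·e·α_i^ℓ, so α_err = S_1/S_0.
  S_0^{−1} = 12^{−1} = 12 (mod 13), so α_err = 8·12 = 96 ≡ 5 = α_4. Error position i = 4.
  Consistency check: S_2/S_1 = 1·5 = 5 ≡ 5 = α_err ✓ (single-error assumption holds).
Step 4: error magnitude e = S_0/v_4 = S_0·∏_{j≠4}(α_4 − α_j) = 12·1 = 12 ≡ 12 (mod 13).
Step 5: correct position 4: c_4 = r_4 − e = 9 − 12 ≡ 10 (mod 13). Hence c = [0, 11, 7, 10, 9].
  Check: interpolating c through the α_i gives m(x) = 4 + 9·x (degree < 2) with m(α_i) = c_i for every i, so c is indeed a codeword.


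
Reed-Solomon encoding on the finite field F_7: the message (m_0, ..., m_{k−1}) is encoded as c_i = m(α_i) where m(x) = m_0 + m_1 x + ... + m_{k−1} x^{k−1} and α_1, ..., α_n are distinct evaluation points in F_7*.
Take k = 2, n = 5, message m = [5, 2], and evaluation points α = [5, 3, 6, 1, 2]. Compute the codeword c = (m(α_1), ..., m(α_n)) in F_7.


c = [1, 4, 3, 0, 2]

Message polynomial: m(x) = 5 + 2·x (mod 7).
For each evaluation point α_i, compute m(α_i) mod 7:
  α_1 = 5: Horner steps 2 → 1, so m(5) = 1.
  α_2 = 3: Horner steps 2 → 4, so m(3) = 4.
  α_3 = 6: Horner steps 2 → 3, so m(6) = 3.
  α_4 = 1: Horner steps 2 → 0, so m(1) = 0.
  α_5 = 2: Horner steps 2 → 2, so m(2) = 2.
Codeword c = [1, 4, 3, 0, 2] ∈ F_7^5.


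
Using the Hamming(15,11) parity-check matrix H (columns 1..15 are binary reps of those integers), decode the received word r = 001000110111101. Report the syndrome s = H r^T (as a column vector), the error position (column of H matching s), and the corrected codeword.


s = (0, 0, 1, 1)^T, error position = 3, corrected codeword c = 000000110111101

Compute s = H r^T mod 2 one row at a time:
  s_1 = 1 + 0 + 1 + 1 + 1 + 1 + 0 + 1 = 6 ≡ 0 (mod 2).
  s_2 = 0 + 0 + 0 + 1 + 1 + 1 + 0 + 1 = 4 ≡ 0 (mod 2).
  s_3 = 0 + 1 + 0 + 1 + 1 + 1 + 0 + 1 = 5 ≡ 1 (mod 2).
  s_4 = 0 + 1 + 0 + 1 + 0 + 1 + 1 + 1 = 5 ≡ 1 (mod 2).
s = (0, 0, 1, 1)^T — this equals column 3 of H (binary 0011), so error is at position 3.
Correct: flip bit 3 of r = 001000110111101 to get c = 000000110111101.


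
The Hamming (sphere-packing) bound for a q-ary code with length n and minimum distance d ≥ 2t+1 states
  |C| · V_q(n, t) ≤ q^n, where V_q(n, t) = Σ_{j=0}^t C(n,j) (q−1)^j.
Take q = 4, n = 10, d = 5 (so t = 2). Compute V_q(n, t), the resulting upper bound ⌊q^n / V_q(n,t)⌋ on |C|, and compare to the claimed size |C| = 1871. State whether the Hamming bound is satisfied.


V_q(n, t) = 436, q^n = 1048576, Hamming bound = 2404, |C| = 1871 ≤ bound (satisfied).

Step 1: Compute V_q(n, t) = Σ_{j=0}^2 C(n, j) (q−1)^j.
  j = 0: C(10,0)·(3)^0 = 1·1 = 1.
  j = 1: C(10,1)·(3)^1 = 10·3 = 30.
  j = 2: C(10,2)·(3)^2 = 45·9 = 405.
  V_q(n, t) = 1 + 30 + 405 = 436.
Step 2: q^n = 4^10 = 1048576.
Step 3: Hamming bound ⌊q^n / V_q(n,t)⌋ = ⌊1048576/436⌋ = 2404.
Step 4: Compare |C| = 1871 to 2404: satisfied.
The claimed |C| lies below the Hamming bound.


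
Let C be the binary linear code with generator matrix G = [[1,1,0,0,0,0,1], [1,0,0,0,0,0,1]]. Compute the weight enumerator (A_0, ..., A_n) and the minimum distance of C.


Weight distribution: A_0 = 1, A_1 = 1, A_2 = 1, A_3 = 1. Minimum distance d = 1.

Enumerate all 2^2 = 4 messages m ∈ F_2^2.
For each, compute codeword c = mG in F_2^7, then tally its weight.
  m = 00 → c = 0000000, weight = 0.
  m = 10 → c = 1100001, weight = 3.
  m = 01 → c = 1000001, weight = 2.
  m = 11 → c = 0100000, weight = 1.
Tally weights:
  weight 0: 1 codewords.
  weight 1: 1 codewords.
  weight 2: 1 codewords.
  weight 3: 1 codewords.
Minimum distance d = smallest w > 0 with A_w > 0 = 1.
Sanity: Σ A_w = 4 = 2^2 = 4 ✓.


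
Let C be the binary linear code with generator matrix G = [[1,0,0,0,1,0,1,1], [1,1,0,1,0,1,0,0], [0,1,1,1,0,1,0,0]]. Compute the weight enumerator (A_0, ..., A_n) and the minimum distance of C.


Weight distribution: A_0 = 1, A_2 = 1, A_4 = 4, A_6 = 1, A_8 = 1. Minimum distance d = 2.

Enumerate all 2^3 = 8 messages m ∈ F_2^3.
For each, compute codeword c = mG in F_2^8, then tally its weight.
  m = 000 → c = 00000000, weight = 0.
  m = 100 → c = 10001011, weight = 4.
  m = 010 → c = 11010100, weight = 4.
  m = 110 → c = 01011111, weight = 6.
  m = 001 → c = 01110100, weight = 4.
  m = 101 → c = 11111111, weight = 8.
  m = 011 → c = 10100000, weight = 2.
  m = 111 → c = 00101011, weight = 4.
Tally weights:
  weight 0: 1 codewords.
  weight 2: 1 codewords.
  weight 4: 4 codewords.
  weight 6: 1 codewords.
  weight 8: 1 codewords.
Minimum distance d = smallest w > 0 with A_w > 0 = 2.
Sanity: Σ A_w = 8 = 2^3 = 8 ✓.


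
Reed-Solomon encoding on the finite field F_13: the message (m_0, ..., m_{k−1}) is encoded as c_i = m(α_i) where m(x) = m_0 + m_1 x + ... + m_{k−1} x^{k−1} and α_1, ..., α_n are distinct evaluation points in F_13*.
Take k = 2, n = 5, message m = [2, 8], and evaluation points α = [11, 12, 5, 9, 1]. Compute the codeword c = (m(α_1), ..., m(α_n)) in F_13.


c = [12, 7, 3, 9, 10]

Message polynomial: m(x) = 2 + 8·x (mod 13).
For each evaluation point α_i, compute m(α_i) mod 13:
  α_1 = 11: Horner steps 8 → 12, so m(11) = 12.
  α_2 = 12: Horner steps 8 → 7, so m(12) = 7.
  α_3 = 5: Horner steps 8 → 3, so m(5) = 3.
  α_4 = 9: Horner steps 8 → 9, so m(9) = 9.
  α_5 = 1: Horner steps 8 → 10, so m(1) = 10.
Codeword c = [12, 7, 3, 9, 10] ∈ F_13^5.


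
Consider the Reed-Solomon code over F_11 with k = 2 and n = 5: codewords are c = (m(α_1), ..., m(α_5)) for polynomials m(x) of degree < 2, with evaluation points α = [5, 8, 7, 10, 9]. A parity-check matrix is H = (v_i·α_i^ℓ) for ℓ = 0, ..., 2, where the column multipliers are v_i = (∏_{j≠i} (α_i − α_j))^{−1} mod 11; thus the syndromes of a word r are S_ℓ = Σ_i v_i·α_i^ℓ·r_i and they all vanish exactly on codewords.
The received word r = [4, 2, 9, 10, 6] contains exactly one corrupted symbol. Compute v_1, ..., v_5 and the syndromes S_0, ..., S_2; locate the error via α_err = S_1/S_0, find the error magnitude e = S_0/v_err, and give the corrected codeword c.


S = (8, 7, 2), error at position 1, error magnitude e = 3, c = [1, 2, 9, 10, 6].

Step 1: column multipliers v_i = (∏_{j≠i}(α_i − α_j))^{−1} mod 11.
  i = 1 (α = 5): (5−8)(5−7)(5−10)(5−9) = (−3)·(−2)·(−5)·(−4) = 120 ≡ 10, so v_1 = 10^{−1} = 10 (mod 11).
  i = 2 (α = 8): (8−5)(8−7)(8−10)(8−9) = 3·1·(−2)·(−1) = 6 ≡ 6, so v_2 = 6^{−1} = 2 (mod 11).
  i = 3 (α = 7): (7−5)(7−8)(7−10)(7−9) = 2·(−1)·(−3)·(−2) = −12 ≡ 10, so v_3 = 10^{−1} = 10 (mod 11).
  i = 4 (α = 10): (10−5)(10−8)(10−7)(10−9) = 5·2·3·1 = 30 ≡ 8, so v_4 = 8^{−1} = 7 (mod 11).
  i = 5 (α = 9): (9−5)(9−8)(9−7)(9−10) = 4·1·2·(−1) = −8 ≡ 3, so v_5 = 3^{−1} = 4 (mod 11).
  v = [10, 2, 10, 7, 4].
Step 2: syndromes of r = [4, 2, 9, 10, 6] (all sums mod 11).
  S_0 = Σ v_i r_i = 10·4 + 2·2 + 10·9 + 7·10 + 4·6 = 228 ≡ 8.
  S_1 = Σ v_i α_i r_i = 10·5·4 + 2·8·2 + 10·7·9 + 7·10·10 + 4·9·6 = 1778 ≡ 7.
  α_i^2 mod 11 = [3, 9, 5, 1, 4].
  S_2 = Σ v_i α_i^2 r_i = 10·3·4 + 2·9·2 + 10·5·9 + 7·1·10 + 4·4·6 = 772 ≡ 2.
  S = (8, 7, 2) ≠ 0, so r is not a codeword (an error is present).
Step 3: locate the error. For a single error e at position i, S_ℓ = v_i·e·α_i^ℓ, so α_err = S_1/S_0.
  S_0^{−1} = 8^{−1} = 7 (mod 11), so α_err = 7·7 = 49 ≡ 5 = α_1. Error position i = 1.
  Consistency check: S_2/S_1 = 2·8 = 16 ≡ 5 = α_err ✓ (single-error assumption holds).
Step 4: error magnitude e = S_0/v_1 = S_0·∏_{j≠1}(α_1 − α_j) = 8·10 = 80 ≡ 3 (mod 11).
Step 5: correct position 1: c_1 = r_1 − e = 4 − 3 ≡ 1 (mod 11). Hence c = [1, 2, 9, 10, 6].
  Check: interpolating c through the α_i gives m(x) = 3 + 4·x (degree < 2) with m(α_i) = c_i for every i, so c is indeed a codeword.


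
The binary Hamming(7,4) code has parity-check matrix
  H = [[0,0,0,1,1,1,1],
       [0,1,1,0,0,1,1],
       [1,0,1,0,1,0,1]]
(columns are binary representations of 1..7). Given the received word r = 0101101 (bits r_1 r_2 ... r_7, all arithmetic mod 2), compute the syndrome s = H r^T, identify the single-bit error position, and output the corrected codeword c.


s = (1, 0, 0)^T, error position = 4, corrected codeword c = 0100101

Compute s = H r^T mod 2 one row at a time:
  s_1 = 1 + 1 + 0 + 1 = 3 ≡ 1 (mod 2).
  s_2 = 1 + 0 + 0 + 1 = 2 ≡ 0 (mod 2).
  s_3 = 0 + 0 + 1 + 1 = 2 ≡ 0 (mod 2).
s = (1, 0, 0)^T — this equals column 4 of H (binary 100), so error is at position 4.
Correct: flip bit 4 of r = 0101101 to get c = 0100101.


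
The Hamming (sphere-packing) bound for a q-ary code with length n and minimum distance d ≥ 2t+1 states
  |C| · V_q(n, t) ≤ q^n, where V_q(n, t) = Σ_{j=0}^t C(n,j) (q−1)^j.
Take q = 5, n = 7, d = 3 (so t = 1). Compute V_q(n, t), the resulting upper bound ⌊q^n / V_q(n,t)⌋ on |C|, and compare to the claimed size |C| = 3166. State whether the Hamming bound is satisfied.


V_q(n, t) = 29, q^n = 78125, Hamming bound = 2693, |C| = 3166 > bound (violated).

Step 1: Compute V_q(n, t) = Σ_{j=0}^1 C(n, j) (q−1)^j.
  j = 0: C(7,0)·(4)^0 = 1·1 = 1.
  j = 1: C(7,1)·(4)^1 = 7·4 = 28.
  V_q(n, t) = 1 + 28 = 29.
Step 2: q^n = 5^7 = 78125.
Step 3: Hamming bound ⌊q^n / V_q(n,t)⌋ = ⌊78125/29⌋ = 2693.
Step 4: Compare |C| = 3166 to 2693: violated.
The claimed |C| lies above the Hamming bound, so no 5-ary code of length 7 with d ≥ 3 can have 3166 codewords.


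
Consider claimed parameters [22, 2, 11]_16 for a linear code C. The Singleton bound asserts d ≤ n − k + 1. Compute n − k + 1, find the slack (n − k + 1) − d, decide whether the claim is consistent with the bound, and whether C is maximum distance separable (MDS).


Singleton RHS = n − k + 1 = 21, slack = 10, bound satisfied, not MDS.

Singleton bound: d ≤ n − k + 1.
Here n = 22, k = 2, so n − k + 1 = 21.
Given d = 11, check d ≤ 21: YES.
Slack = (n − k + 1) − d = 10.
The code is NOT MDS (slack = 10 > 0).
Description: the claimed parameters are [22, 2, 11]_16; such a code would be non-MDS.


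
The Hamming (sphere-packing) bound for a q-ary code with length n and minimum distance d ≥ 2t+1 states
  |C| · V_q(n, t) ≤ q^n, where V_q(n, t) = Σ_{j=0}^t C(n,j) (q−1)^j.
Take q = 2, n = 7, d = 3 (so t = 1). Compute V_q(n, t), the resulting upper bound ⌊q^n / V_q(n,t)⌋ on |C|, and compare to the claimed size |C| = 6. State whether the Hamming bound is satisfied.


V_q(n, t) = 8, q^n = 128, Hamming bound = 16, |C| = 6 ≤ bound (satisfied).

Step 1: Compute V_q(n, t) = Σ_{j=0}^1 C(n, j) (q−1)^j.
  j = 0: C(7,0)·(1)^0 = 1·1 = 1.
  j = 1: C(7,1)·(1)^1 = 7·1 = 7.
  V_q(n, t) = 1 + 7 = 8.
Step 2: q^n = 2^7 = 128.
Step 3: Hamming bound ⌊q^n / V_q(n,t)⌋ = ⌊128/8⌋ = 16.
Step 4: Compare |C| = 6 to 16: satisfied.
The claimed |C| lies below the Hamming bound.


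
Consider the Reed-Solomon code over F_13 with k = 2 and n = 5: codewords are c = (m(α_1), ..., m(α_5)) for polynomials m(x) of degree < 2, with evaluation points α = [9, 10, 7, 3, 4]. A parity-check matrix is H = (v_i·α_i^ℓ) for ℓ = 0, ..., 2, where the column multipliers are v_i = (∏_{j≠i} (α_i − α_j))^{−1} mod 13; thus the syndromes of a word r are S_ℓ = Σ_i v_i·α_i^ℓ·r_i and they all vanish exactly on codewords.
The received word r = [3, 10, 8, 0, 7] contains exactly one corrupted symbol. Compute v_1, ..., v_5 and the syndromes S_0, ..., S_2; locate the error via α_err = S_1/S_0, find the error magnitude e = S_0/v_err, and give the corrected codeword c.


S = (12, 6, 3), error at position 3, error magnitude e = 6, c = [3, 10, 2, 0, 7].

Step 1: column multipliers v_i = (∏_{j≠i}(α_i − α_j))^{−1} mod 13.
  i = 1 (α = 9): (9−10)(9−7)(9−3)(9−4) = (−1)·2·6·5 = −60 ≡ 5, so v_1 = 5^{−1} = 8 (mod 13).
  i = 2 (α = 10): (10−9)(10−7)(10−3)(10−4) = 1·3·7·6 = 126 ≡ 9, so v_2 = 9^{−1} = 3 (mod 13).
  i = 3 (α = 7): (7−9)(7−10)(7−3)(7−4) = (−2)·(−3)·4·3 = 72 ≡ 7, so v_3 = 7^{−1} = 2 (mod 13).
  i = 4 (α = 3): (3−9)(3−10)(3−7)(3−4) = (−6)·(−7)·(−4)·(−1) = 168 ≡ 12, so v_4 = 12^{−1} = 12 (mod 13).
  i = 5 (α = 4): (4−9)(4−10)(4−7)(4−3) = (−5)·(−6)·(−3)·1 = −90 ≡ 1, so v_5 = 1^{−1} = 1 (mod 13).
  v = [8, 3, 2, 12, 1].
Step 2: syndromes of r = [3, 10, 8, 0, 7] (all sums mod 13).
  S_0 = Σ v_i r_i = 8·3 + 3·10 + 2·8 + 12·0 + 1·7 = 77 ≡ 12.
  S_1 = Σ v_i α_i r_i = 8·9·3 + 3·10·10 + 2·7·8 + 12·3·0 + 1·4·7 = 656 ≡ 6.
  α_i^2 mod 13 = [3, 9, 10, 9, 3].
  S_2 = Σ v_i α_i^2 r_i = 8·3·3 + 3·9·10 + 2·10·8 + 12·9·0 + 1·3·7 = 523 ≡ 3.
  S = (12, 6, 3) ≠ 0, so r is not a codeword (an error is present).
Step 3: locate the error. For a single error e at position i, S_ℓ = v_i·e·α_i^ℓ, so α_err = S_1/S_0.
  S_0^{−1} = 12^{−1} = 12 (mod 13), so α_err = 6·12 = 72 ≡ 7 = α_3. Error position i = 3.
  Consistency check: S_2/S_1 = 3·11 = 33 ≡ 7 = α_err ✓ (single-error assumption holds).
Step 4: error magnitude e = S_0/v_3 = S_0·∏_{j≠3}(α_3 − α_j) = 12·7 = 84 ≡ 6 (mod 13).
Step 5: correct position 3: c_3 = r_3 − e = 8 − 6 ≡ 2 (mod 13). Hence c = [3, 10, 2, 0, 7].
  Check: interpolating c through the α_i gives m(x) = 5 + 7·x (degree < 2) with m(α_i) = c_i for every i, so c is indeed a codeword.


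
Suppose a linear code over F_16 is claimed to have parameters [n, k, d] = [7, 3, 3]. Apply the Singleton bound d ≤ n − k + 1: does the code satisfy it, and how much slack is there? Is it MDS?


Singleton RHS = n − k + 1 = 5, slack = 2, bound satisfied, not MDS.

Singleton bound: d ≤ n − k + 1.
Here n = 7, k = 3, so n − k + 1 = 5.
Given d = 3, check d ≤ 5: YES.
Slack = (n − k + 1) − d = 2.
The code is NOT MDS (slack = 2 > 0).
Description: the claimed parameters are [7, 3, 3]_16; such a code would be non-MDS.


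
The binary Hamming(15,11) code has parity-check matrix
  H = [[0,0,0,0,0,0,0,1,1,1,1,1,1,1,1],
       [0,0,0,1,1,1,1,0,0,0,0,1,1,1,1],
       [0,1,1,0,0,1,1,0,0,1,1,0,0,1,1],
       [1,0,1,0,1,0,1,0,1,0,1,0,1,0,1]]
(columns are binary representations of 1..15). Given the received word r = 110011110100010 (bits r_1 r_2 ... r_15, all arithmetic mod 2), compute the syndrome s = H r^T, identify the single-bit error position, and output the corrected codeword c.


s = (1, 0, 1, 1)^T, error position = 11, corrected codeword c = 110011110110010

Compute s = H r^T mod 2 one row at a time:
  s_1 = 1 + 0 + 1 + 0 + 0 + 0 + 1 + 0 = 3 ≡ 1 (mod 2).
  s_2 = 0 + 1 + 1 + 1 + 0 + 0 + 1 + 0 = 4 ≡ 0 (mod 2).
  s_3 = 1 + 0 + 1 + 1 + 1 + 0 + 1 + 0 = 5 ≡ 1 (mod 2).
  s_4 = 1 + 0 + 1 + 1 + 0 + 0 + 0 + 0 = 3 ≡ 1 (mod 2).
s = (1, 0, 1, 1)^T — this equals column 11 of H (binary 1011), so error is at position 11.
Correct: flip bit 11 of r = 110011110100010 to get c = 110011110110010.


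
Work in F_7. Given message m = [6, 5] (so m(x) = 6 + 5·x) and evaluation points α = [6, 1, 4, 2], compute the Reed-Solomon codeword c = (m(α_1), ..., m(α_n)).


c = [1, 4, 5, 2]

Message polynomial: m(x) = 6 + 5·x (mod 7).
For each evaluation point α_i, compute m(α_i) mod 7:
  α_1 = 6: Horner steps 5 → 1, so m(6) = 1.
  α_2 = 1: Horner steps 5 → 4, so m(1) = 4.
  α_3 = 4: Horner steps 5 → 5, so m(4) = 5.
  α_4 = 2: Horner steps 5 → 2, so m(2) = 2.
Codeword c = [1, 4, 5, 2] ∈ F_7^4.


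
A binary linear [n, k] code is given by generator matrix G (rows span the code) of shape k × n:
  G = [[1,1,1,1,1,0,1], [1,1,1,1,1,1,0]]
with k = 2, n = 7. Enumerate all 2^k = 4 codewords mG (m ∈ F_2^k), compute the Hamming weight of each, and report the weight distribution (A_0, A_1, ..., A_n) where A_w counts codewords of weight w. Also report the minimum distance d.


Weight distribution: A_0 = 1, A_2 = 1, A_6 = 2. Minimum distance d = 2.

Enumerate all 2^2 = 4 messages m ∈ F_2^2.
For each, compute codeword c = mG in F_2^7, then tally its weight.
  m = 00 → c = 0000000, weight = 0.
  m = 10 → c = 1111101, weight = 6.
  m = 01 → c = 1111110, weight = 6.
  m = 11 → c = 0000011, weight = 2.
Tally weights:
  weight 0: 1 codewords.
  weight 2: 1 codewords.
  weight 6: 2 codewords.
Minimum distance d = smallest w > 0 with A_w > 0 = 2.
Sanity: Σ A_w = 4 = 2^2 = 4 ✓.


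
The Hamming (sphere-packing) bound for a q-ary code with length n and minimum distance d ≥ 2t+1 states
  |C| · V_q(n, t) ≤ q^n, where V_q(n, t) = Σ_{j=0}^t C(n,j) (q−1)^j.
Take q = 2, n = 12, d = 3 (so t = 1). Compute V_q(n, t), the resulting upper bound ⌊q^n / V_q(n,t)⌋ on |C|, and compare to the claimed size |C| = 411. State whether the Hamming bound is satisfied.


V_q(n, t) = 13, q^n = 4096, Hamming bound = 315, |C| = 411 > bound (violated).

Step 1: Compute V_q(n, t) = Σ_{j=0}^1 C(n, j) (q−1)^j.
  j = 0: C(12,0)·(1)^0 = 1·1 = 1.
  j = 1: C(12,1)·(1)^1 = 12·1 = 12.
  V_q(n, t) = 1 + 12 = 13.
Step 2: q^n = 2^12 = 4096.
Step 3: Hamming bound ⌊q^n / V_q(n,t)⌋ = ⌊4096/13⌋ = 315.
Step 4: Compare |C| = 411 to 315: violated.
The claimed |C| lies above the Hamming bound, so no 2-ary code of length 12 with d ≥ 3 can have 411 codewords.


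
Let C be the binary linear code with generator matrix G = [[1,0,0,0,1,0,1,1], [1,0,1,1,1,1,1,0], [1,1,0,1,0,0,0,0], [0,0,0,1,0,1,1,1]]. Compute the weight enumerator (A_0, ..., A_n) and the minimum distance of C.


Weight distribution: A_0 = 1, A_2 = 1, A_3 = 2, A_4 = 5, A_5 = 6, A_6 = 1. Minimum distance d = 2.

Enumerate all 2^4 = 16 messages m ∈ F_2^4.
For each, compute codeword c = mG in F_2^8, then tally its weight.
  m = 0000 → c = 00000000, weight = 0.
  m = 1000 → c = 10001011, weight = 4.
  m = 0100 → c = 10111110, weight = 6.
  m = 1100 → c = 00110101, weight = 4.
  m = 0010 → c = 11010000, weight = 3.
  m = 1010 → c = 01011011, weight = 5.
  m = 0110 → c = 01101110, weight = 5.
  m = 1110 → c = 11100101, weight = 5.
  m = 0001 → c = 00010111, weight = 4.
  m = 1001 → c = 10011100, weight = 4.
  m = 0101 → c = 10101001, weight = 4.
  m = 1101 → c = 00100010, weight = 2.
  m = 0011 → c = 11000111, weight = 5.
  m = 1011 → c = 01001100, weight = 3.
  m = 0111 → c = 01111001, weight = 5.
  m = 1111 → c = 11110010, weight = 5.
Tally weights:
  weight 0: 1 codewords.
  weight 2: 1 codewords.
  weight 3: 2 codewords.
  weight 4: 5 codewords.
  weight 5: 6 codewords.
  weight 6: 1 codewords.
Minimum distance d = smallest w > 0 with A_w > 0 = 2.
Sanity: Σ A_w = 16 = 2^4 = 16 ✓.


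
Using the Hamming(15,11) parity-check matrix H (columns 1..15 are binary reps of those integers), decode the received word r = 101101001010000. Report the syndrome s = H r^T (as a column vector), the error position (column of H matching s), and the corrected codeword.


s = (0, 0, 1, 0)^T, error position = 2, corrected codeword c = 111101001010000

Compute s = H r^T mod 2 one row at a time:
  s_1 = 0 + 1 + 0 + 1 + 0 + 0 + 0 + 0 = 2 ≡ 0 (mod 2).
  s_2 = 1 + 0 + 1 + 0 + 0 + 0 + 0 + 0 = 2 ≡ 0 (mod 2).
  s_3 = 0 + 1 + 1 + 0 + 0 + 1 + 0 + 0 = 3 ≡ 1 (mod 2).
  s_4 = 1 + 1 + 0 + 0 + 1 + 1 + 0 + 0 = 4 ≡ 0 (mod 2).
s = (0, 0, 1, 0)^T — this equals column 2 of H (binary 0010), so error is at position 2.
Correct: flip bit 2 of r = 101101001010000 to get c = 111101001010000.


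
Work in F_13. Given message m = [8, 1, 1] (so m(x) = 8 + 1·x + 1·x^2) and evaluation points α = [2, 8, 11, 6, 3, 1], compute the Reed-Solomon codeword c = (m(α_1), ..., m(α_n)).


c = [1, 2, 10, 11, 7, 10]

Message polynomial: m(x) = 8 + 1·x + 1·x^2 (mod 13).
For each evaluation point α_i, compute m(α_i) mod 13:
  α_1 = 2: Horner steps 1 → 3 → 1, so m(2) = 1.
  α_2 = 8: Horner steps 1 → 9 → 2, so m(8) = 2.
  α_3 = 11: Horner steps 1 → 12 → 10, so m(11) = 10.
  α_4 = 6: Horner steps 1 → 7 → 11, so m(6) = 11.
  α_5 = 3: Horner steps 1 → 4 → 7, so m(3) = 7.
  α_6 = 1: Horner steps 1 → 2 → 10, so m(1) = 10.
Codeword c = [1, 2, 10, 11, 7, 10] ∈ F_13^6.


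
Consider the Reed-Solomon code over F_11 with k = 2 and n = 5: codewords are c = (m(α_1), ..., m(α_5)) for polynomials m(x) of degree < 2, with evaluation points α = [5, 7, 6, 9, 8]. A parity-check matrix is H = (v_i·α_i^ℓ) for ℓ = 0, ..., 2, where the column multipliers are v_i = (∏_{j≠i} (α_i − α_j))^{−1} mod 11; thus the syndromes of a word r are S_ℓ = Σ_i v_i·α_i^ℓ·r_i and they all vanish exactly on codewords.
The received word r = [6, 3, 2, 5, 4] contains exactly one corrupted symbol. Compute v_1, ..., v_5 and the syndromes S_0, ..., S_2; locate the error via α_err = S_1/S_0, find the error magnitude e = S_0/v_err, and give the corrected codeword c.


S = (8, 7, 2), error at position 1, error magnitude e = 5, c = [1, 3, 2, 5, 4].

Step 1: column multipliers v_i = (∏_{j≠i}(α_i − α_j))^{−1} mod 11.
  i = 1 (α = 5): (5−7)(5−6)(5−9)(5−8) = (−2)·(−1)·(−4)·(−3) = 24 ≡ 2, so v_1 = 2^{−1} = 6 (mod 11).
  i = 2 (α = 7): (7−5)(7−6)(7−9)(7−8) = 2·1·(−2)·(−1) = 4 ≡ 4, so v_2 = 4^{−1} = 3 (mod 11).
  i = 3 (α = 6): (6−5)(6−7)(6−9)(6−8) = 1·(−1)·(−3)·(−2) = −6 ≡ 5, so v_3 = 5^{−1} = 9 (mod 11).
  i = 4 (α = 9): (9−5)(9−7)(9−6)(9−8) = 4·2·3·1 = 24 ≡ 2, so v_4 = 2^{−1} = 6 (mod 11).
  i = 5 (α = 8): (8−5)(8−7)(8−6)(8−9) = 3·1·2·(−1) = −6 ≡ 5, so v_5 = 5^{−1} = 9 (mod 11).
  v = [6, 3, 9, 6, 9].
Step 2: syndromes of r = [6, 3, 2, 5, 4] (all sums mod 11).
  S_0 = Σ v_i r_i = 6·6 + 3·3 + 9·2 + 6·5 + 9·4 = 129 ≡ 8.
  S_1 = Σ v_i α_i r_i = 6·5·6 + 3·7·3 + 9·6·2 + 6·9·5 + 9·8·4 = 909 ≡ 7.
  α_i^2 mod 11 = [3, 5, 3, 4, 9].
  S_2 = Σ v_i α_i^2 r_i = 6·3·6 + 3·5·3 + 9·3·2 + 6·4·5 + 9·9·4 = 651 ≡ 2.
  S = (8, 7, 2) ≠ 0, so r is not a codeword (an error is present).
Step 3: locate the error. For a single error e at position i, S_ℓ = v_i·e·α_i^ℓ, so α_err = S_1/S_0.
  S_0^{−1} = 8^{−1} = 7 (mod 11), so α_err = 7·7 = 49 ≡ 5 = α_1. Error position i = 1.
  Consistency check: S_2/S_1 = 2·8 = 16 ≡ 5 = α_err ✓ (single-error assumption holds).
Step 4: error magnitude e = S_0/v_1 = S_0·∏_{j≠1}(α_1 − α_j) = 8·2 = 16 ≡ 5 (mod 11).
Step 5: correct position 1: c_1 = r_1 − e = 6 − 5 ≡ 1 (mod 11). Hence c = [1, 3, 2, 5, 4].
  Check: interpolating c through the α_i gives m(x) = 7 + 1·x (degree < 2) with m(α_i) = c_i for every i, so c is indeed a codeword.


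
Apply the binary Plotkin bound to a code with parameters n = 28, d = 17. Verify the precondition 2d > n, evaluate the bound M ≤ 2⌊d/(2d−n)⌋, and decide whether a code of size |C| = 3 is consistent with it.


Plotkin bound M ≤ 4; given |C| = 3 ≤ bound (satisfied).

Check applicability: 2d = 34, n = 28.
2d − n = 6 > 0, so Plotkin applies.
Compute d/(2d−n) = 17/6 ≈ 2.8333.
⌊d/(2d−n)⌋ = 2.
Plotkin bound: M ≤ 2·2 = 4.
Given |C| = 3, check: satisfied.
This |C| is below the Plotkin bound.


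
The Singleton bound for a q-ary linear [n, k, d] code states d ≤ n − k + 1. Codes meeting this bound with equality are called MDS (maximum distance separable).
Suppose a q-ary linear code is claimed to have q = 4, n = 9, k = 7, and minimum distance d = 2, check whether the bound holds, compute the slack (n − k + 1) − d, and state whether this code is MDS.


Singleton RHS = n − k + 1 = 3, slack = 1, bound satisfied, not MDS.

Singleton bound: d ≤ n − k + 1.
Here n = 9, k = 7, so n − k + 1 = 3.
Given d = 2, check d ≤ 3: YES.
Slack = (n − k + 1) − d = 1.
The code is NOT MDS (slack = 1 > 0).
Description: the claimed parameters are [9, 7, 2]_4; such a code would be non-MDS.


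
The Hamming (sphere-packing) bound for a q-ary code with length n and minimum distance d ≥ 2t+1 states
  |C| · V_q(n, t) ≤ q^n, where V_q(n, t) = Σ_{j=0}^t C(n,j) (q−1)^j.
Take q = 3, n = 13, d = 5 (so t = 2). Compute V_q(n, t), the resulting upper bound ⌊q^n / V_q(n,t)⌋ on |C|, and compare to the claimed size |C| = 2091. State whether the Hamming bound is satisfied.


V_q(n, t) = 339, q^n = 1594323, Hamming bound = 4703, |C| = 2091 ≤ bound (satisfied).

Step 1: Compute V_q(n, t) = Σ_{j=0}^2 C(n, j) (q−1)^j.
  j = 0: C(13,0)·(2)^0 = 1·1 = 1.
  j = 1: C(13,1)·(2)^1 = 13·2 = 26.
  j = 2: C(13,2)·(2)^2 = 78·4 = 312.
  V_q(n, t) = 1 + 26 + 312 = 339.
Step 2: q^n = 3^13 = 1594323.
Step 3: Hamming bound ⌊q^n / V_q(n,t)⌋ = ⌊1594323/339⌋ = 4703.
Step 4: Compare |C| = 2091 to 4703: satisfied.
The claimed |C| lies below the Hamming bound.


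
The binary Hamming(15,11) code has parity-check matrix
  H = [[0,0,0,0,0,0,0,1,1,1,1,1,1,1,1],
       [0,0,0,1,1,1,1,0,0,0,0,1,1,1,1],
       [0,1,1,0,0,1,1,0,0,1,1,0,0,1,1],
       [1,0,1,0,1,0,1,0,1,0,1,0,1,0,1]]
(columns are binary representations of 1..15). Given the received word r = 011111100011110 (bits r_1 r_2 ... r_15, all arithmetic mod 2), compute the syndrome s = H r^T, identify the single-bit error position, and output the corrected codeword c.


s = (0, 1, 0, 1)^T, error position = 5, corrected codeword c = 011101100011110

Compute s = H r^T mod 2 one row at a time:
  s_1 = 0 + 0 + 0 + 1 + 1 + 1 + 1 + 0 = 4 ≡ 0 (mod 2).
  s_2 = 1 + 1 + 1 + 1 + 1 + 1 + 1 + 0 = 7 ≡ 1 (mod 2).
  s_3 = 1 + 1 + 1 + 1 + 0 + 1 + 1 + 0 = 6 ≡ 0 (mod 2).
  s_4 = 0 + 1 + 1 + 1 + 0 + 1 + 1 + 0 = 5 ≡ 1 (mod 2).
s = (0, 1, 0, 1)^T — this equals column 5 of H (binary 0101), so error is at position 5.
Correct: flip bit 5 of r = 011111100011110 to get c = 011101100011110.


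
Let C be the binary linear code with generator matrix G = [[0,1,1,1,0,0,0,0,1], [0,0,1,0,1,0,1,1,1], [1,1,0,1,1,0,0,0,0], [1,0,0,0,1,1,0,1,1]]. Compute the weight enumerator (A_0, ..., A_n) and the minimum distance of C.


Weight distribution: A_0 = 1, A_3 = 2, A_4 = 5, A_5 = 4, A_6 = 2, A_7 = 2. Minimum distance d = 3.

Enumerate all 2^4 = 16 messages m ∈ F_2^4.
For each, compute codeword c = mG in F_2^9, then tally its weight.
  m = 0000 → c = 000000000, weight = 0.
  m = 1000 → c = 011100001, weight = 4.
  m = 0100 → c = 001010111, weight = 5.
  m = 1100 → c = 010110110, weight = 5.
  m = 0010 → c = 110110000, weight = 4.
  m = 1010 → c = 101010001, weight = 4.
  m = 0110 → c = 111100111, weight = 7.
  m = 1110 → c = 100000110, weight = 3.
  m = 0001 → c = 100011011, weight = 5.
  m = 1001 → c = 111111010, weight = 7.
  m = 0101 → c = 101001100, weight = 4.
  m = 1101 → c = 110101101, weight = 6.
  m = 0011 → c = 010101011, weight = 5.
  m = 1011 → c = 001001010, weight = 3.
  m = 0111 → c = 011111100, weight = 6.
  m = 1111 → c = 000011101, weight = 4.
Tally weights:
  weight 0: 1 codewords.
  weight 3: 2 codewords.
  weight 4: 5 codewords.
  weight 5: 4 codewords.
  weight 6: 2 codewords.
  weight 7: 2 codewords.
Minimum distance d = smallest w > 0 with A_w > 0 = 3.
Sanity: Σ A_w = 16 = 2^4 = 16 ✓.


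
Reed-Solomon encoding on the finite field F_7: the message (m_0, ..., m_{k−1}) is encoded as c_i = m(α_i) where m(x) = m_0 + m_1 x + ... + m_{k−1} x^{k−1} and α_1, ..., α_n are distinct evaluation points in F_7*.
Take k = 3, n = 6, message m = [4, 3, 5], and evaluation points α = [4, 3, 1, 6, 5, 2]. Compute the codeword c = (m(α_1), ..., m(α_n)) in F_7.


c = [5, 2, 5, 6, 4, 2]

Message polynomial: m(x) = 4 + 3·x + 5·x^2 (mod 7).
For each evaluation point α_i, compute m(α_i) mod 7:
  α_1 = 4: Horner steps 5 → 2 → 5, so m(4) = 5.
  α_2 = 3: Horner steps 5 → 4 → 2, so m(3) = 2.
  α_3 = 1: Horner steps 5 → 1 → 5, so m(1) = 5.
  α_4 = 6: Horner steps 5 → 5 → 6, so m(6) = 6.
  α_5 = 5: Horner steps 5 → 0 → 4, so m(5) = 4.
  α_6 = 2: Horner steps 5 → 6 → 2, so m(2) = 2.
Codeword c = [5, 2, 5, 6, 4, 2] ∈ F_7^6.


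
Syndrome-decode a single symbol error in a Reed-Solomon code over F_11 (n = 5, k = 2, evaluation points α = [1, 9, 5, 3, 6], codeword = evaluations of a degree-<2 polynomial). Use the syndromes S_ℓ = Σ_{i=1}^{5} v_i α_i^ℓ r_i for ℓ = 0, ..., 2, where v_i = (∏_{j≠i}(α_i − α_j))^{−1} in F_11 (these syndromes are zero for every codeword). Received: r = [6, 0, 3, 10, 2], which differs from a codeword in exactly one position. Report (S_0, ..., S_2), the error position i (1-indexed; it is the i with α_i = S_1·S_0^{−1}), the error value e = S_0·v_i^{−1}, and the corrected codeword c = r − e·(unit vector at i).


S = (3, 7, 9), error at position 5, error magnitude e = 8, c = [6, 0, 3, 10, 5].

Step 1: column multipliers v_i = (∏_{j≠i}(α_i − α_j))^{−1} mod 11.
  i = 1 (α = 1): (1−9)(1−5)(1−3)(1−6) = (−8)·(−4)·(−2)·(−5) = 320 ≡ 1, so v_1 = 1^{−1} = 1 (mod 11).
  i = 2 (α = 9): (9−1)(9−5)(9−3)(9−6) = 8·4·6·3 = 576 ≡ 4, so v_2 = 4^{−1} = 3 (mod 11).
  i = 3 (α = 5): (5−1)(5−9)(5−3)(5−6) = 4·(−4)·2·(−1) = 32 ≡ 10, so v_3 = 10^{−1} = 10 (mod 11).
  i = 4 (α = 3): (3−1)(3−9)(3−5)(3−6) = 2·(−6)·(−2)·(−3) = −72 ≡ 5, so v_4 = 5^{−1} = 9 (mod 11).
  i = 5 (α = 6): (6−1)(6−9)(6−5)(6−3) = 5·(−3)·1·3 = −45 ≡ 10, so v_5 = 10^{−1} = 10 (mod 11).
  v = [1, 3, 10, 9, 10].
Step 2: syndromes of r = [6, 0, 3, 10, 2] (all sums mod 11).
  S_0 = Σ v_i r_i = 1·6 + 3·0 + 10·3 + 9·10 + 10·2 = 146 ≡ 3.
  S_1 = Σ v_i α_i r_i = 1·1·6 + 3·9·0 + 10·5·3 + 9·3·10 + 10·6·2 = 546 ≡ 7.
  α_i^2 mod 11 = [1, 4, 3, 9, 3].
  S_2 = Σ v_i α_i^2 r_i = 1·1·6 + 3·4·0 + 10·3·3 + 9·9·10 + 10·3·2 = 966 ≡ 9.
  S = (3, 7, 9) ≠ 0, so r is not a codeword (an error is present).
Step 3: locate the error. For a single error e at position i, S_ℓ = v_i·e·α_i^ℓ, so α_err = S_1/S_0.
  S_0^{−1} = 3^{−1} = 4 (mod 11), so α_err = 7·4 = 28 ≡ 6 = α_5. Error position i = 5.
  Consistency check: S_2/S_1 = 9·8 = 72 ≡ 6 = α_err ✓ (single-error assumption holds).
Step 4: error magnitude e = S_0/v_5 = S_0·∏_{j≠5}(α_5 − α_j) = 3·10 = 30 ≡ 8 (mod 11).
Step 5: correct position 5: c_5 = r_5 − e = 2 − 8 ≡ 5 (mod 11). Hence c = [6, 0, 3, 10, 5].
  Check: interpolating c through the α_i gives m(x) = 4 + 2·x (degree < 2) with m(α_i) = c_i for every i, so c is indeed a codeword.
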